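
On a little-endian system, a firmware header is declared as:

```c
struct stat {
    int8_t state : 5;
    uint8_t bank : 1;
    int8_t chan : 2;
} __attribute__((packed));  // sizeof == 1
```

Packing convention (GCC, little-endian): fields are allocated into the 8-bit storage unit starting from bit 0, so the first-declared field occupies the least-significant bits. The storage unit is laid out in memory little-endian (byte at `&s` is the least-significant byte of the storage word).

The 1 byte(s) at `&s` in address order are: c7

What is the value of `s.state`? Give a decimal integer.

7

[0]=0xc7 (little-endian) → word 0xc7
state [0+:5] = (word>>0) & 0x1f = 7  ←
bank [5+:1] = (word>>5) & 0x1 = 0
chan [6+:2] = (word>>6) & 0x3 = 3
state signed 5b, MSB=0: value = 7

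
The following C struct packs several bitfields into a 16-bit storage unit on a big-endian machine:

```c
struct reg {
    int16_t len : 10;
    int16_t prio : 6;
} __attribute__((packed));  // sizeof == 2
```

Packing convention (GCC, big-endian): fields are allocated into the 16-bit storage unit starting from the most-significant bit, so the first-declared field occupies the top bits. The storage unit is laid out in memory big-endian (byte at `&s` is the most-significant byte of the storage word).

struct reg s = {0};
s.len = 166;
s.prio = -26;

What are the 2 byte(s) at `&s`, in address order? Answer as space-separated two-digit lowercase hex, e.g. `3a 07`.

len (10b) val=166 bits=0xa6 at bit 6: 0x2980
prio (6b) val=-26 bits=0x26 at bit 0: 0x29a6
word = 0x29a6 → big-endian bytes:
  [0]=0x29  [1]=0xa6

29 a6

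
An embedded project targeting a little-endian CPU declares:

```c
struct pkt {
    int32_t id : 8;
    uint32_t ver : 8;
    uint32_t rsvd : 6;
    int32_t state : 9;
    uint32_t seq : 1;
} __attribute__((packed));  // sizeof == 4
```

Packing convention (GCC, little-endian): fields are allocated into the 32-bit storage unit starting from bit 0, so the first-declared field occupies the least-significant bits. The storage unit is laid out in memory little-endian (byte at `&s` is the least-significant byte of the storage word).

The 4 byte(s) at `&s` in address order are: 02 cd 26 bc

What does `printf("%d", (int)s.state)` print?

240

[0]=0x02 [1]=0xcd [2]=0x26 [3]=0xbc (little-endian) → word 0xbc26cd02
id [0+:8] = (word>>0) & 0xff = 2
ver [8+:8] = (word>>8) & 0xff = 205
rsvd [16+:6] = (word>>16) & 0x3f = 38
state [22+:9] = (word>>22) & 0x1ff = 240  ←
seq [31+:1] = (word>>31) & 0x1 = 1
state signed 9b, MSB=0: value = 240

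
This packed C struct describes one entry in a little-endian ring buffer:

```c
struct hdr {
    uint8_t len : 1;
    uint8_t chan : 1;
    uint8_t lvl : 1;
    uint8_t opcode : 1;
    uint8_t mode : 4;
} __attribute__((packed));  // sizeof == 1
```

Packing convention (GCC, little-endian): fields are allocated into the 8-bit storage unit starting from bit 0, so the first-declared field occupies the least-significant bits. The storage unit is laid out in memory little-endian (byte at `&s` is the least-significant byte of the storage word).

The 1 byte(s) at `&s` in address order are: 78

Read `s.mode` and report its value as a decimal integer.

[0]=0x78 (little-endian) → word 0x78
len [0+:1] = (word>>0) & 0x1 = 0
chan [1+:1] = (word>>1) & 0x1 = 0
lvl [2+:1] = (word>>2) & 0x1 = 0
opcode [3+:1] = (word>>3) & 0x1 = 1
mode [4+:4] = (word>>4) & 0xf = 7  ←

7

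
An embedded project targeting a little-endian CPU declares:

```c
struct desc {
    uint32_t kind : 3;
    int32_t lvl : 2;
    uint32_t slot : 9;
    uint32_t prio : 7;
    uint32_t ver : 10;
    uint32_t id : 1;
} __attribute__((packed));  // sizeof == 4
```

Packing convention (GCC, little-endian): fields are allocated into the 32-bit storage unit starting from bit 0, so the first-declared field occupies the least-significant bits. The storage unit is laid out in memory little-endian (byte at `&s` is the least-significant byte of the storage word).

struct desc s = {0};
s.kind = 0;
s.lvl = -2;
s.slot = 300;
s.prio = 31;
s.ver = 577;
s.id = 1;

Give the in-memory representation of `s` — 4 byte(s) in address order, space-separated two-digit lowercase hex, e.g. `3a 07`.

kind:3 = 0 → 0x0 << 0 → word 0x00000000
lvl:2 = -2 → 0x2 << 3 → word 0x00000010
slot:9 = 300 → 0x12c << 5 → word 0x00002590
prio:7 = 31 → 0x1f << 14 → word 0x0007e590
ver:10 = 577 → 0x241 << 21 → word 0x4827e590
id:1 = 1 → 0x1 << 31 → word 0xc827e590
word = 0xc827e590 → little-endian bytes:
  [0]=0x90  [1]=0xe5  [2]=0x27  [3]=0xc8

90 e5 27 c8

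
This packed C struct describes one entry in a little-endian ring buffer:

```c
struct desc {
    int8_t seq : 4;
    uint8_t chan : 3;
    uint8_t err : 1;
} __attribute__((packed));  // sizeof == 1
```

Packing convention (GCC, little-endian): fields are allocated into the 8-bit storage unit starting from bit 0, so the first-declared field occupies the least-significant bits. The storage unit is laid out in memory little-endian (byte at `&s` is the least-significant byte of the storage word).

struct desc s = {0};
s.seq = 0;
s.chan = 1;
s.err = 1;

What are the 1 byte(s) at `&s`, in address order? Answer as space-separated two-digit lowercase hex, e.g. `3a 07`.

90

seq (4b) val=0 bits=0x0 at bit 0: 0x00
chan (3b) val=1 bits=0x1 at bit 4: 0x10
err (1b) val=1 bits=0x1 at bit 7: 0x90
word = 0x90 → little-endian bytes:
  [0]=0x90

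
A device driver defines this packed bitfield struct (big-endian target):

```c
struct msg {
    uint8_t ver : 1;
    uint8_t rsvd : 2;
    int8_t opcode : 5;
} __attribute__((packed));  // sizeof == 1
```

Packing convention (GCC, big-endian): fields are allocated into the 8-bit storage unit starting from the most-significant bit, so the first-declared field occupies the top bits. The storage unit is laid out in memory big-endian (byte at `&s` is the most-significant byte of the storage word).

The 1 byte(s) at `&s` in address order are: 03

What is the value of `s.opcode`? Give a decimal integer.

[0]=0x03 (big-endian) → word 0x03
ver [7+:1] = (word>>7) & 0x1 = 0
rsvd [5+:2] = (word>>5) & 0x3 = 0
opcode [0+:5] = (word>>0) & 0x1f = 3  ←
opcode signed 5b, MSB=0: value = 3

3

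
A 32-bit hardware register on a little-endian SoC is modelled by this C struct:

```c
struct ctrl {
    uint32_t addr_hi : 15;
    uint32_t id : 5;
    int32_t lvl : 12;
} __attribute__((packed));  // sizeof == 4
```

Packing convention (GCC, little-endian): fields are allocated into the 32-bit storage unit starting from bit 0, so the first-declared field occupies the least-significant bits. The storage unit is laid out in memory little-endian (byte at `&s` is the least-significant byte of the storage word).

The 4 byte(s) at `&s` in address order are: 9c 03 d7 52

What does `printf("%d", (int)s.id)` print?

[0]=0x9c [1]=0x03 [2]=0xd7 [3]=0x52 (little-endian) → word 0x52d7039c
addr_hi [0+:15] = (word>>0) & 0x7fff = 924
id [15+:5] = (word>>15) & 0x1f = 14  ←
lvl [20+:12] = (word>>20) & 0xfff = 1325

14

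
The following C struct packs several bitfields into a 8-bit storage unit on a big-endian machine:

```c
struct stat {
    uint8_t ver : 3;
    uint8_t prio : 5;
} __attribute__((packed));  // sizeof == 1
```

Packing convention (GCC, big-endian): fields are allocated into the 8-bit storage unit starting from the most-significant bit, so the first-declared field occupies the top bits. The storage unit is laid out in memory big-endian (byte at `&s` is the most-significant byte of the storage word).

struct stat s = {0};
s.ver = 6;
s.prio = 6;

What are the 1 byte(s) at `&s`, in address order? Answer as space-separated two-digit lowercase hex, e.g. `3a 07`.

ver:3 = 6 → 0x6 << 5 → word 0xc0
prio:5 = 6 → 0x6 << 0 → word 0xc6
word = 0xc6 → big-endian bytes:
  [0]=0xc6

c6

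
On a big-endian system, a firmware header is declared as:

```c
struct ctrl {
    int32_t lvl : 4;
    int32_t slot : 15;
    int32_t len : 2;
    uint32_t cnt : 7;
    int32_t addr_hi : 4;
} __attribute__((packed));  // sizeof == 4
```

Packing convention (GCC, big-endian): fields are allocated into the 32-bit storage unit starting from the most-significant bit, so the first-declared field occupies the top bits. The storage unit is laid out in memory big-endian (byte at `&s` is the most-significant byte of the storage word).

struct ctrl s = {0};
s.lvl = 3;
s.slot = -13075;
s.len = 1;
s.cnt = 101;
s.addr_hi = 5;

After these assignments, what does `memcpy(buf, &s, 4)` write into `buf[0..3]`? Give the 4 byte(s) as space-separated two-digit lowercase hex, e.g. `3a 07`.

39 9d ae 55

[28+:4] lvl=3 & 0xf = 0x3; word=0x30000000
[13+:15] slot=-13075 & 0x7fff = 0x4ced; word=0x399da000
[11+:2] len=1 & 0x3 = 0x1; word=0x399da800
[4+:7] cnt=101 & 0x7f = 0x65; word=0x399dae50
[0+:4] addr_hi=5 & 0xf = 0x5; word=0x399dae55
word = 0x399dae55 → big-endian bytes:
  [0]=0x39  [1]=0x9d  [2]=0xae  [3]=0x55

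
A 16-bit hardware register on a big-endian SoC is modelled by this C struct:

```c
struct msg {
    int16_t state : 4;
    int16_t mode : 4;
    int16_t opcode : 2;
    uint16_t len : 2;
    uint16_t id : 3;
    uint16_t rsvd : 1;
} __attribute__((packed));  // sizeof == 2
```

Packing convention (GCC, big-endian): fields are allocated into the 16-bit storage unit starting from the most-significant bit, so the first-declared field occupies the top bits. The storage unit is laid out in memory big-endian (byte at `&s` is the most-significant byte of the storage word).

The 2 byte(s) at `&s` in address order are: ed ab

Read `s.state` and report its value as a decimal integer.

[0]=0xed [1]=0xab (big-endian) → word 0xedab
state:4 @ bit 12 → (0xedab>>12)&0xf = 0xe  ←
mode:4 @ bit 8 → (0xedab>>8)&0xf = 0xd
opcode:2 @ bit 6 → (0xedab>>6)&0x3 = 0x2
len:2 @ bit 4 → (0xedab>>4)&0x3 = 0x2
id:3 @ bit 1 → (0xedab>>1)&0x7 = 0x5
rsvd:1 @ bit 0 → (0xedab>>0)&0x1 = 0x1
state signed 4b, MSB=1: 14 - 16 = -2

-2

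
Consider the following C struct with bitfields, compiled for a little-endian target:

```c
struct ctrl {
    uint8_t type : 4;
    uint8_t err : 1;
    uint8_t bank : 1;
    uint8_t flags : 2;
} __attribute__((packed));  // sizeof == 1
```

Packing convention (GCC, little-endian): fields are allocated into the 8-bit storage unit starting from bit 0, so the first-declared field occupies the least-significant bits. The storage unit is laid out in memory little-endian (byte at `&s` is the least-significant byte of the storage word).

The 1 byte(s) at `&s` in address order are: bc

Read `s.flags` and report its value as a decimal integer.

[0]=0xbc (little-endian) → word 0xbc
type:4 @ bit 0 → (0xbc>>0)&0xf = 0xc
err:1 @ bit 4 → (0xbc>>4)&0x1 = 0x1
bank:1 @ bit 5 → (0xbc>>5)&0x1 = 0x1
flags:2 @ bit 6 → (0xbc>>6)&0x3 = 0x2  ←

2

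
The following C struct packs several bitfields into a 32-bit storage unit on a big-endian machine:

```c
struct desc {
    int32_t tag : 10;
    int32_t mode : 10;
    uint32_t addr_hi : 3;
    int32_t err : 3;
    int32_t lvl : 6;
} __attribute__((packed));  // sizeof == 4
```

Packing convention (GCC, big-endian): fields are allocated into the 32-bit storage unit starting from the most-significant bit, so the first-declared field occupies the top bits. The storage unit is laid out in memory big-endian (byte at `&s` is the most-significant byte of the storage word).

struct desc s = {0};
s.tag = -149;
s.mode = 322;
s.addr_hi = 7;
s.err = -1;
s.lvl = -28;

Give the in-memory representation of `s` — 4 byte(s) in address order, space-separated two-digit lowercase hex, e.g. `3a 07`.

da d4 2f e4

tag:10 = -149 → 0x36b << 22 → word 0xdac00000
mode:10 = 322 → 0x142 << 12 → word 0xdad42000
addr_hi:3 = 7 → 0x7 << 9 → word 0xdad42e00
err:3 = -1 → 0x7 << 6 → word 0xdad42fc0
lvl:6 = -28 → 0x24 << 0 → word 0xdad42fe4
word = 0xdad42fe4 → big-endian bytes:
  [0]=0xda  [1]=0xd4  [2]=0x2f  [3]=0xe4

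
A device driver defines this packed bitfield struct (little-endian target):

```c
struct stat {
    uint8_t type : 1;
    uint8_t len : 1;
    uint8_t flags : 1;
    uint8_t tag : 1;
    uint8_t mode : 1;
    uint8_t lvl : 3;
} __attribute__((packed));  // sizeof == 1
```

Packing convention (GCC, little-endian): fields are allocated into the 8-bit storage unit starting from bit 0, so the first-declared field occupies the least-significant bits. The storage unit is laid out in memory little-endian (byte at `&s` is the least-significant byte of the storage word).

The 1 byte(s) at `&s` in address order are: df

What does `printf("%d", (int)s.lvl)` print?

6

[0]=0xdf (little-endian) → word 0xdf
type:1 @ bit 0 → (0xdf>>0)&0x1 = 0x1
len:1 @ bit 1 → (0xdf>>1)&0x1 = 0x1
flags:1 @ bit 2 → (0xdf>>2)&0x1 = 0x1
tag:1 @ bit 3 → (0xdf>>3)&0x1 = 0x1
mode:1 @ bit 4 → (0xdf>>4)&0x1 = 0x1
lvl:3 @ bit 5 → (0xdf>>5)&0x7 = 0x6  ←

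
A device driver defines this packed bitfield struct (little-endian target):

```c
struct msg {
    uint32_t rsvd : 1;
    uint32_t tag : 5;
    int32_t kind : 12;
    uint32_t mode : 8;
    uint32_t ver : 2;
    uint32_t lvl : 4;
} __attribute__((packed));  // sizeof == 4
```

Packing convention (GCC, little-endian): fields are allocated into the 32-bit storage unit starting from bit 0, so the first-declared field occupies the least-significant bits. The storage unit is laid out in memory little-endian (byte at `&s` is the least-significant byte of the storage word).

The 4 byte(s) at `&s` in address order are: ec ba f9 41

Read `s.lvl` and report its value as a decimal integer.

[0]=0xec [1]=0xba [2]=0xf9 [3]=0x41 (little-endian) → word 0x41f9baec
rsvd [0+:1] = (word>>0) & 0x1 = 0
tag [1+:5] = (word>>1) & 0x1f = 22
kind [6+:12] = (word>>6) & 0xfff = 1771
mode [18+:8] = (word>>18) & 0xff = 126
ver [26+:2] = (word>>26) & 0x3 = 0
lvl [28+:4] = (word>>28) & 0xf = 4  ←

4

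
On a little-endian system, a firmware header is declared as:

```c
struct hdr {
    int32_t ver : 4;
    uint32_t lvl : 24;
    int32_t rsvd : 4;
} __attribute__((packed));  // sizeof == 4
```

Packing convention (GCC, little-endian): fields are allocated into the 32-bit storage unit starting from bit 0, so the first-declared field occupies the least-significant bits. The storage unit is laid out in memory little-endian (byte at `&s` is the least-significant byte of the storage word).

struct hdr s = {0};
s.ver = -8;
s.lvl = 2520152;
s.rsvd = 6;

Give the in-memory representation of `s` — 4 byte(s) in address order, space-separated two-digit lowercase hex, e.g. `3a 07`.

88 45 67 62

ver:4 = -8 → 0x8 << 0 → word 0x00000008
lvl:24 = 2520152 → 0x267458 << 4 → word 0x02674588
rsvd:4 = 6 → 0x6 << 28 → word 0x62674588
word = 0x62674588 → little-endian bytes:
  [0]=0x88  [1]=0x45  [2]=0x67  [3]=0x62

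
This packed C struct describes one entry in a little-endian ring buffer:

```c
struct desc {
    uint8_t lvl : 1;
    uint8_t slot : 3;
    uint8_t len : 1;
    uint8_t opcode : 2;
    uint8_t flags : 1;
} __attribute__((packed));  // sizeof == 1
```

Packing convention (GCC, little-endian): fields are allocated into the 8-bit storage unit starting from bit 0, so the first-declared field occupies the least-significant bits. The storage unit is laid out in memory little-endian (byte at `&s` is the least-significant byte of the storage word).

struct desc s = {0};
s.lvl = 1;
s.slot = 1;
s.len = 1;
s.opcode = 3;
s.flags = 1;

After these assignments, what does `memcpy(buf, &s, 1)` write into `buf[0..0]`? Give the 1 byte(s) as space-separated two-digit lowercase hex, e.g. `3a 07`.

lvl:1 = 1 → 0x1 << 0 → word 0x01
slot:3 = 1 → 0x1 << 1 → word 0x03
len:1 = 1 → 0x1 << 4 → word 0x13
opcode:2 = 3 → 0x3 << 5 → word 0x73
flags:1 = 1 → 0x1 << 7 → word 0xf3
word = 0xf3 → little-endian bytes:
  [0]=0xf3

f3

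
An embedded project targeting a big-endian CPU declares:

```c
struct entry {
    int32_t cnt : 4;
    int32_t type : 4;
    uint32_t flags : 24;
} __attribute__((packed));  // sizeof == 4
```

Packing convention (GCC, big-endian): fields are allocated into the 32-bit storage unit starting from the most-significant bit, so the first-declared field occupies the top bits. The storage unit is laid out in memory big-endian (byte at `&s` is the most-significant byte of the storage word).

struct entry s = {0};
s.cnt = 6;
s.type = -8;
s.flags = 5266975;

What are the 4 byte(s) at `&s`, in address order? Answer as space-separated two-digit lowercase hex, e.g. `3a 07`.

68 50 5e 1f

[28+:4] cnt=6 & 0xf = 0x6; word=0x60000000
[24+:4] type=-8 & 0xf = 0x8; word=0x68000000
[0+:24] flags=5266975 & 0xffffff = 0x505e1f; word=0x68505e1f
word = 0x68505e1f → big-endian bytes:
  [0]=0x68  [1]=0x50  [2]=0x5e  [3]=0x1f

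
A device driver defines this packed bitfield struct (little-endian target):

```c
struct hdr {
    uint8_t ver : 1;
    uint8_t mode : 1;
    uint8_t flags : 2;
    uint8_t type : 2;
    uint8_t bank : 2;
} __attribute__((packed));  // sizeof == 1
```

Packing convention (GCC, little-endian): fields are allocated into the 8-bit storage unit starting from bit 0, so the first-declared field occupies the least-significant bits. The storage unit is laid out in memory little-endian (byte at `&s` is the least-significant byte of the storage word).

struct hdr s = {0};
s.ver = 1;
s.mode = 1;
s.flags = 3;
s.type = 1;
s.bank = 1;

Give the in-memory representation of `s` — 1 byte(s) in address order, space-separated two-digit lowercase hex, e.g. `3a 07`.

[0+:1] ver=1 & 0x1 = 0x1; word=0x01
[1+:1] mode=1 & 0x1 = 0x1; word=0x03
[2+:2] flags=3 & 0x3 = 0x3; word=0x0f
[4+:2] type=1 & 0x3 = 0x1; word=0x1f
[6+:2] bank=1 & 0x3 = 0x1; word=0x5f
word = 0x5f → little-endian bytes:
  [0]=0x5f

5f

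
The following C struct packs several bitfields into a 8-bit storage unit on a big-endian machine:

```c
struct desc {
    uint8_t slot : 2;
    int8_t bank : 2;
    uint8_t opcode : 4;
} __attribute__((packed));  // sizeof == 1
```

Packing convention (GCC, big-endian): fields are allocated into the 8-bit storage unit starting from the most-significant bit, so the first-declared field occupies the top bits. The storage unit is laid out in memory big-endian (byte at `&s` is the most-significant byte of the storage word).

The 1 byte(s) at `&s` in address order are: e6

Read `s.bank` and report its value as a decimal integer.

[0]=0xe6 (big-endian) → word 0xe6
slot:2 @ bit 6 → (0xe6>>6)&0x3 = 0x3
bank:2 @ bit 4 → (0xe6>>4)&0x3 = 0x2  ←
opcode:4 @ bit 0 → (0xe6>>0)&0xf = 0x6
bank signed 2b, MSB=1: 2 - 4 = -2

-2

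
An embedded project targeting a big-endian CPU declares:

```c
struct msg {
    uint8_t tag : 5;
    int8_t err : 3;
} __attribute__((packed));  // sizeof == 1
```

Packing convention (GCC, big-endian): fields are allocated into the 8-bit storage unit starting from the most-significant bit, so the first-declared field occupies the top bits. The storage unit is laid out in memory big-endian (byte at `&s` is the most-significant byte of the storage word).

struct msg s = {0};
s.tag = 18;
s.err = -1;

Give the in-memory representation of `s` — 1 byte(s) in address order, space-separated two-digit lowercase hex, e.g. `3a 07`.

[3+:5] tag=18 & 0x1f = 0x12; word=0x90
[0+:3] err=-1 & 0x7 = 0x7; word=0x97
word = 0x97 → big-endian bytes:
  [0]=0x97

97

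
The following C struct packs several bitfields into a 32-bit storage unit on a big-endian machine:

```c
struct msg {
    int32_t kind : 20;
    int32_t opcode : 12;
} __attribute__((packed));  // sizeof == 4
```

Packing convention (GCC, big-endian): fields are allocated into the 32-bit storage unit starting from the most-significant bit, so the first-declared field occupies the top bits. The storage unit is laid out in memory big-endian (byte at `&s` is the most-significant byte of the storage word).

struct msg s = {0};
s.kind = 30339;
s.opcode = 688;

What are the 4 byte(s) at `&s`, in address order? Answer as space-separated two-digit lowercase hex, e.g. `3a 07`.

07 68 32 b0

kind:20 = 30339 → 0x7683 << 12 → word 0x07683000
opcode:12 = 688 → 0x2b0 << 0 → word 0x076832b0
word = 0x076832b0 → big-endian bytes:
  [0]=0x07  [1]=0x68  [2]=0x32  [3]=0xb0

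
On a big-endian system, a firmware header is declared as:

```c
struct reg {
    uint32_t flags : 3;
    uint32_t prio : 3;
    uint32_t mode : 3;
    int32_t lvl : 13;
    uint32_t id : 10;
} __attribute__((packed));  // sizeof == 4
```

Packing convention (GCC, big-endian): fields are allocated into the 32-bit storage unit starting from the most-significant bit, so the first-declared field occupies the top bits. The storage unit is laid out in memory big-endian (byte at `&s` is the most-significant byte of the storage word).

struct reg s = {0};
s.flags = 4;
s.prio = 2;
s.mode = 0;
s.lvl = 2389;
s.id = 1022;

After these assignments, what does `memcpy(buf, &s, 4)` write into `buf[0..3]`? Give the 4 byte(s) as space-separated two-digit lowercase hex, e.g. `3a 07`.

88 25 57 fe

flags (3b) val=4 bits=0x4 at bit 29: 0x80000000
prio (3b) val=2 bits=0x2 at bit 26: 0x88000000
mode (3b) val=0 bits=0x0 at bit 23: 0x88000000
lvl (13b) val=2389 bits=0x955 at bit 10: 0x88255400
id (10b) val=1022 bits=0x3fe at bit 0: 0x882557fe
word = 0x882557fe → big-endian bytes:
  [0]=0x88  [1]=0x25  [2]=0x57  [3]=0xfe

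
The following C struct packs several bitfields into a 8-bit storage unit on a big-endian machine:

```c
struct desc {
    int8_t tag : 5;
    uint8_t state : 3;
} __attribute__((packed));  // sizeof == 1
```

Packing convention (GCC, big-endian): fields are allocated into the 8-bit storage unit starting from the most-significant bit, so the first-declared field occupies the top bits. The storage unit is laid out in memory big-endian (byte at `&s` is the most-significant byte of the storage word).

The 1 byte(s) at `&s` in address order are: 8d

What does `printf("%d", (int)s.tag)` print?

-15

[0]=0x8d (big-endian) → word 0x8d
tag:5 @ bit 3 → (0x8d>>3)&0x1f = 0x11  ←
state:3 @ bit 0 → (0x8d>>0)&0x7 = 0x5
tag signed 5b, MSB=1: 17 - 32 = -15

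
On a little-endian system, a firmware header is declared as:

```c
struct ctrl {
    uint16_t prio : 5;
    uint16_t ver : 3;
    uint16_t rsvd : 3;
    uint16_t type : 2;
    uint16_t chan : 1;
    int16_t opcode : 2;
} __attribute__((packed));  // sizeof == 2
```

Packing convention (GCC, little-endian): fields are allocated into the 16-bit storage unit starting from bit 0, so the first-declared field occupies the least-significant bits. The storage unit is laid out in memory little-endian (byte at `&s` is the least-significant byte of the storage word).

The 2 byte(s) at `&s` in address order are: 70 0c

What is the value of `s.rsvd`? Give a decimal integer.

4

[0]=0x70 [1]=0x0c (little-endian) → word 0x0c70
prio [0+:5] = (word>>0) & 0x1f = 16
ver [5+:3] = (word>>5) & 0x7 = 3
rsvd [8+:3] = (word>>8) & 0x7 = 4  ←
type [11+:2] = (word>>11) & 0x3 = 1
chan [13+:1] = (word>>13) & 0x1 = 0
opcode [14+:2] = (word>>14) & 0x3 = 0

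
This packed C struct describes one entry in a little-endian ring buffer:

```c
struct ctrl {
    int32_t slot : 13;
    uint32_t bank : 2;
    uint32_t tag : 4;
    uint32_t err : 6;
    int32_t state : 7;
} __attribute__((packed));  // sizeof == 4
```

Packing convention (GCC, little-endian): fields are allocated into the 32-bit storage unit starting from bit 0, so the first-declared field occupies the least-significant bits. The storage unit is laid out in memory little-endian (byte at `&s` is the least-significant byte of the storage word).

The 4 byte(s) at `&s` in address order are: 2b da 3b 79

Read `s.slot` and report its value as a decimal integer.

-1493

[0]=0x2b [1]=0xda [2]=0x3b [3]=0x79 (little-endian) → word 0x793bda2b
slot [0+:13] = (word>>0) & 0x1fff = 6699  ←
bank [13+:2] = (word>>13) & 0x3 = 2
tag [15+:4] = (word>>15) & 0xf = 7
err [19+:6] = (word>>19) & 0x3f = 39
state [25+:7] = (word>>25) & 0x7f = 60
slot signed 13b, MSB=1: 6699 - 8192 = -1493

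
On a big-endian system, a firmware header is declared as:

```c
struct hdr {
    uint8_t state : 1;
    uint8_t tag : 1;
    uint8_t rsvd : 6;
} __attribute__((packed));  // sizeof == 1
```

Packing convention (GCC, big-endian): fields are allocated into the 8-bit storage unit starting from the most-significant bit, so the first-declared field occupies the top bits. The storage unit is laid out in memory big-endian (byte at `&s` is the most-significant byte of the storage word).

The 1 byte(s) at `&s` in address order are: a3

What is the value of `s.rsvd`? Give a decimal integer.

[0]=0xa3 (big-endian) → word 0xa3
state:1 @ bit 7 → (0xa3>>7)&0x1 = 0x1
tag:1 @ bit 6 → (0xa3>>6)&0x1 = 0x0
rsvd:6 @ bit 0 → (0xa3>>0)&0x3f = 0x23  ←

35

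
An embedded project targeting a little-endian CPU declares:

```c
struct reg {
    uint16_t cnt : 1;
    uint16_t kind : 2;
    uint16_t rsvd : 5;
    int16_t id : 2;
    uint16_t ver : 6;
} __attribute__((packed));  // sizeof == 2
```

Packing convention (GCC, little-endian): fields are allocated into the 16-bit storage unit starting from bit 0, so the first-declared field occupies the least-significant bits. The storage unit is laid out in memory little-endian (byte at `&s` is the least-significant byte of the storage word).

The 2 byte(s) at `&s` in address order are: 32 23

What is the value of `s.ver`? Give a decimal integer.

[0]=0x32 [1]=0x23 (little-endian) → word 0x2332
cnt:1 @ bit 0 → (0x2332>>0)&0x1 = 0x0
kind:2 @ bit 1 → (0x2332>>1)&0x3 = 0x1
rsvd:5 @ bit 3 → (0x2332>>3)&0x1f = 0x6
id:2 @ bit 8 → (0x2332>>8)&0x3 = 0x3
ver:6 @ bit 10 → (0x2332>>10)&0x3f = 0x8  ←

8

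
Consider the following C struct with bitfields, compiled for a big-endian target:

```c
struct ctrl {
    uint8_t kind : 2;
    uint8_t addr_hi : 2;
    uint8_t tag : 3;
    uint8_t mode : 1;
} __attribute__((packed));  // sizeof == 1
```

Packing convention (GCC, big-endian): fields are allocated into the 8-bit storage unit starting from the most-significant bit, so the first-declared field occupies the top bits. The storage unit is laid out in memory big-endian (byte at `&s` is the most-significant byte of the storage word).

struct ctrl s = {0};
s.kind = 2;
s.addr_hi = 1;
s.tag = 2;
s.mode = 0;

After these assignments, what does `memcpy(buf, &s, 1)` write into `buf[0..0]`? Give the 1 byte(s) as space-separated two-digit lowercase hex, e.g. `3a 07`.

kind:2 = 2 → 0x2 << 6 → word 0x80
addr_hi:2 = 1 → 0x1 << 4 → word 0x90
tag:3 = 2 → 0x2 << 1 → word 0x94
mode:1 = 0 → 0x0 << 0 → word 0x94
word = 0x94 → big-endian bytes:
  [0]=0x94

94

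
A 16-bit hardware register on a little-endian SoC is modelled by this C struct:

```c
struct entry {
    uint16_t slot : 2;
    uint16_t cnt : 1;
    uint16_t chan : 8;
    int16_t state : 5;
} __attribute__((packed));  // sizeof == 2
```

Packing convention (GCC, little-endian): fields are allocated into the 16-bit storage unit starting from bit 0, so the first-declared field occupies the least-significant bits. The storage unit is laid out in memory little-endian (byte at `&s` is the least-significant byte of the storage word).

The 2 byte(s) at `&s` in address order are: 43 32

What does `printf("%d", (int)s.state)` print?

[0]=0x43 [1]=0x32 (little-endian) → word 0x3243
slot:2 @ bit 0 → (0x3243>>0)&0x3 = 0x3
cnt:1 @ bit 2 → (0x3243>>2)&0x1 = 0x0
chan:8 @ bit 3 → (0x3243>>3)&0xff = 0x48
state:5 @ bit 11 → (0x3243>>11)&0x1f = 0x6  ←
state signed 5b, MSB=0: value = 6

6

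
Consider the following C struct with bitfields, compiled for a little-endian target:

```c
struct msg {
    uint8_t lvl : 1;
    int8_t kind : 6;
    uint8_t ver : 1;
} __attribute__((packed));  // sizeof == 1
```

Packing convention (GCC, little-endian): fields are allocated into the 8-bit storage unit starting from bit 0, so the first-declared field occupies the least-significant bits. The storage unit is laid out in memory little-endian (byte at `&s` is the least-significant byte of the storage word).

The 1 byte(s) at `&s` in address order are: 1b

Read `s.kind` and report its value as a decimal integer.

[0]=0x1b (little-endian) → word 0x1b
lvl [0+:1] = (word>>0) & 0x1 = 1
kind [1+:6] = (word>>1) & 0x3f = 13  ←
ver [7+:1] = (word>>7) & 0x1 = 0
kind signed 6b, MSB=0: value = 13

13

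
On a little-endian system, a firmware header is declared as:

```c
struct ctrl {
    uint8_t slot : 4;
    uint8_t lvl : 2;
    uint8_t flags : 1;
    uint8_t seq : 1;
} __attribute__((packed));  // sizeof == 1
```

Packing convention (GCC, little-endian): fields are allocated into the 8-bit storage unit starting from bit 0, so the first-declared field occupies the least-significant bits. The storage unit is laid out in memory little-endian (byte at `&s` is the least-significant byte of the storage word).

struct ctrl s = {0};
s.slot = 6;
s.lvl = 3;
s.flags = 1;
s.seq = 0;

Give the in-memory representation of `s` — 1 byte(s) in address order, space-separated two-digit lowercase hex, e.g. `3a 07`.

76

slot:4 = 6 → 0x6 << 0 → word 0x06
lvl:2 = 3 → 0x3 << 4 → word 0x36
flags:1 = 1 → 0x1 << 6 → word 0x76
seq:1 = 0 → 0x0 << 7 → word 0x76
word = 0x76 → little-endian bytes:
  [0]=0x76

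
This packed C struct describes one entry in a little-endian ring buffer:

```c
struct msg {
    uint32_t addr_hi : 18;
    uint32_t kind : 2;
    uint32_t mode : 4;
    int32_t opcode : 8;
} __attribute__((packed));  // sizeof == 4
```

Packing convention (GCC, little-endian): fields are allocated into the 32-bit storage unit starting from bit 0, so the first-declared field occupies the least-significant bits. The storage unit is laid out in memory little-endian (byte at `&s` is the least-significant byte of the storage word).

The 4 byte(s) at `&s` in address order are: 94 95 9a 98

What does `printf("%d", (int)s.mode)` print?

9

[0]=0x94 [1]=0x95 [2]=0x9a [3]=0x98 (little-endian) → word 0x989a9594
addr_hi [0+:18] = (word>>0) & 0x3ffff = 169364
kind [18+:2] = (word>>18) & 0x3 = 2
mode [20+:4] = (word>>20) & 0xf = 9  ←
opcode [24+:8] = (word>>24) & 0xff = 152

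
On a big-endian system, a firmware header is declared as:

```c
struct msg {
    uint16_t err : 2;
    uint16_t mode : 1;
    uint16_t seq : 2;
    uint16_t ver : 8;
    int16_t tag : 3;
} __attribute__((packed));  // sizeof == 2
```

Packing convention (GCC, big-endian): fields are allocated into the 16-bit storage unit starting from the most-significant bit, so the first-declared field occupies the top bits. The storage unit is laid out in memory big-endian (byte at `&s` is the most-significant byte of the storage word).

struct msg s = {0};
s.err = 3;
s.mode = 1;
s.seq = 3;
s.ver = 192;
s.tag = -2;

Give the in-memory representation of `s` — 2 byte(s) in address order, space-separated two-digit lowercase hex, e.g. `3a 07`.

err (2b) val=3 bits=0x3 at bit 14: 0xc000
mode (1b) val=1 bits=0x1 at bit 13: 0xe000
seq (2b) val=3 bits=0x3 at bit 11: 0xf800
ver (8b) val=192 bits=0xc0 at bit 3: 0xfe00
tag (3b) val=-2 bits=0x6 at bit 0: 0xfe06
word = 0xfe06 → big-endian bytes:
  [0]=0xfe  [1]=0x06

fe 06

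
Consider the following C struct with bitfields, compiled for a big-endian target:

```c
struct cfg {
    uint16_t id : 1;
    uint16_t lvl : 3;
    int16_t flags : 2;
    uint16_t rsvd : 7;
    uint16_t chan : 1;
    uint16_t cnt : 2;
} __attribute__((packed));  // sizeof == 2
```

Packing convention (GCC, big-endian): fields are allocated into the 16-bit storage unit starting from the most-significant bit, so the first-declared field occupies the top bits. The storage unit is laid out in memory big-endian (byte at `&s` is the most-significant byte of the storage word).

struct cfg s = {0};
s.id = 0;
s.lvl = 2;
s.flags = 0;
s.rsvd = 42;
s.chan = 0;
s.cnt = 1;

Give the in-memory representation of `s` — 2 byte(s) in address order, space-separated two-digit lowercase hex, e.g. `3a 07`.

21 51

[15+:1] id=0 & 0x1 = 0x0; word=0x0000
[12+:3] lvl=2 & 0x7 = 0x2; word=0x2000
[10+:2] flags=0 & 0x3 = 0x0; word=0x2000
[3+:7] rsvd=42 & 0x7f = 0x2a; word=0x2150
[2+:1] chan=0 & 0x1 = 0x0; word=0x2150
[0+:2] cnt=1 & 0x3 = 0x1; word=0x2151
word = 0x2151 → big-endian bytes:
  [0]=0x21  [1]=0x51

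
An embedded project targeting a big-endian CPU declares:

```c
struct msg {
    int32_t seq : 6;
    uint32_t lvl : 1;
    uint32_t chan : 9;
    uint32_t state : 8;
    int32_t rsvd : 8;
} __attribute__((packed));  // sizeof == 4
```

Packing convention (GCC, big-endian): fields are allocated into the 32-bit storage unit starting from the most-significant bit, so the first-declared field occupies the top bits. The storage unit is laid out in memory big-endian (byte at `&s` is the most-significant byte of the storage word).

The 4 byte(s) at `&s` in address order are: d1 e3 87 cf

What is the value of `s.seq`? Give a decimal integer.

[0]=0xd1 [1]=0xe3 [2]=0x87 [3]=0xcf (big-endian) → word 0xd1e387cf
seq [26+:6] = (word>>26) & 0x3f = 52  ←
lvl [25+:1] = (word>>25) & 0x1 = 0
chan [16+:9] = (word>>16) & 0x1ff = 483
state [8+:8] = (word>>8) & 0xff = 135
rsvd [0+:8] = (word>>0) & 0xff = 207
seq signed 6b, MSB=1: 52 - 64 = -12

-12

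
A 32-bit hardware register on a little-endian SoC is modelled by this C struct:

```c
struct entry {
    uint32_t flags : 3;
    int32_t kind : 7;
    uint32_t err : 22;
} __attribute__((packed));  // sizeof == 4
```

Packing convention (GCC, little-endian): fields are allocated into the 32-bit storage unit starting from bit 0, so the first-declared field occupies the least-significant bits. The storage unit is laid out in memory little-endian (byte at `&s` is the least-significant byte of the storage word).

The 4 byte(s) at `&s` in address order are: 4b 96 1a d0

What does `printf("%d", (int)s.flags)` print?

[0]=0x4b [1]=0x96 [2]=0x1a [3]=0xd0 (little-endian) → word 0xd01a964b
flags:3 @ bit 0 → (0xd01a964b>>0)&0x7 = 0x3  ←
kind:7 @ bit 3 → (0xd01a964b>>3)&0x7f = 0x49
err:22 @ bit 10 → (0xd01a964b>>10)&0x3fffff = 0x3406a5

3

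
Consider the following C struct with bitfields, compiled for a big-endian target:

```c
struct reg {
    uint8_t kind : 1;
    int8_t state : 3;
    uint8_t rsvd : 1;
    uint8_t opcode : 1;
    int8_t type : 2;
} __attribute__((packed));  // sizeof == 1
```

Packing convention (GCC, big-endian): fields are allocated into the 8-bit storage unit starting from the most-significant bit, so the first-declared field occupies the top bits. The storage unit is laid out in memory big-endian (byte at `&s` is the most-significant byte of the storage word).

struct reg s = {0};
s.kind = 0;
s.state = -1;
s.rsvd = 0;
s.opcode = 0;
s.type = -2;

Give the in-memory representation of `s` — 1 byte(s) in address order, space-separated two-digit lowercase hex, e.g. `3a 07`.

kind (1b) val=0 bits=0x0 at bit 7: 0x00
state (3b) val=-1 bits=0x7 at bit 4: 0x70
rsvd (1b) val=0 bits=0x0 at bit 3: 0x70
opcode (1b) val=0 bits=0x0 at bit 2: 0x70
type (2b) val=-2 bits=0x2 at bit 0: 0x72
word = 0x72 → big-endian bytes:
  [0]=0x72

72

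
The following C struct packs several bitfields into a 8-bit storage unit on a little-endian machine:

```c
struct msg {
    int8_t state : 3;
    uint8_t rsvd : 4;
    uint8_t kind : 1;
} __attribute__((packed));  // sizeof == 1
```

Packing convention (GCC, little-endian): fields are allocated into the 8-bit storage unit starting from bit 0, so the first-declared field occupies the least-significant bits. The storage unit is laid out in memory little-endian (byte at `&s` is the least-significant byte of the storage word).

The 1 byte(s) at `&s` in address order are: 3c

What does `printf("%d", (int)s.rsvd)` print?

[0]=0x3c (little-endian) → word 0x3c
state:3 @ bit 0 → (0x3c>>0)&0x7 = 0x4
rsvd:4 @ bit 3 → (0x3c>>3)&0xf = 0x7  ←
kind:1 @ bit 7 → (0x3c>>7)&0x1 = 0x0

7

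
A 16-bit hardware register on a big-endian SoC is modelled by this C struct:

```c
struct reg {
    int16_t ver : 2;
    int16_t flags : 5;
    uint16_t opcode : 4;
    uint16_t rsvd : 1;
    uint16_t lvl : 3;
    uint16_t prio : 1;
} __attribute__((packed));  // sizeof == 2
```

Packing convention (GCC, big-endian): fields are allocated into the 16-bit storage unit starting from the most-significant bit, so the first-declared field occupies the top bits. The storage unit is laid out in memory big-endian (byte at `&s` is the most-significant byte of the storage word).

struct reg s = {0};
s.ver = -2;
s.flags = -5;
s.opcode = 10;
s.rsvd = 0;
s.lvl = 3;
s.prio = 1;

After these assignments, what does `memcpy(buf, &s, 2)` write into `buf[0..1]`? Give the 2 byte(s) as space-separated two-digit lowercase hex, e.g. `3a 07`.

b7 47

ver (2b) val=-2 bits=0x2 at bit 14: 0x8000
flags (5b) val=-5 bits=0x1b at bit 9: 0xb600
opcode (4b) val=10 bits=0xa at bit 5: 0xb740
rsvd (1b) val=0 bits=0x0 at bit 4: 0xb740
lvl (3b) val=3 bits=0x3 at bit 1: 0xb746
prio (1b) val=1 bits=0x1 at bit 0: 0xb747
word = 0xb747 → big-endian bytes:
  [0]=0xb7  [1]=0x47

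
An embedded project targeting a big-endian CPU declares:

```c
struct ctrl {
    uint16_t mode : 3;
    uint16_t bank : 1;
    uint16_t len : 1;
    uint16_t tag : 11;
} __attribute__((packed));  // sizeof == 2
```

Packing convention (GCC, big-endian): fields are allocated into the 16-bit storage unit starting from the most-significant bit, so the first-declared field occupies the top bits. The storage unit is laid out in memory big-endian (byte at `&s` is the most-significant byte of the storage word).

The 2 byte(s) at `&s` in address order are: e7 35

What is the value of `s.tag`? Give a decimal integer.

1845

[0]=0xe7 [1]=0x35 (big-endian) → word 0xe735
mode:3 @ bit 13 → (0xe735>>13)&0x7 = 0x7
bank:1 @ bit 12 → (0xe735>>12)&0x1 = 0x0
len:1 @ bit 11 → (0xe735>>11)&0x1 = 0x0
tag:11 @ bit 0 → (0xe735>>0)&0x7ff = 0x735  ←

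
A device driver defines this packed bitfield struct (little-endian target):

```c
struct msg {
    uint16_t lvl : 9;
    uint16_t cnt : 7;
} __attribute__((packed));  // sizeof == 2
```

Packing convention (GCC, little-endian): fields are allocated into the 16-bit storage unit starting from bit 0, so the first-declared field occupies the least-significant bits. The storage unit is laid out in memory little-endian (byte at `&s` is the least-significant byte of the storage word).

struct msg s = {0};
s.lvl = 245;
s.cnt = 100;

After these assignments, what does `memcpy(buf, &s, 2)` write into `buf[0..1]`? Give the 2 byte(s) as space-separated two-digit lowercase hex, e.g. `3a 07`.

lvl:9 = 245 → 0xf5 << 0 → word 0x00f5
cnt:7 = 100 → 0x64 << 9 → word 0xc8f5
word = 0xc8f5 → little-endian bytes:
  [0]=0xf5  [1]=0xc8

f5 c8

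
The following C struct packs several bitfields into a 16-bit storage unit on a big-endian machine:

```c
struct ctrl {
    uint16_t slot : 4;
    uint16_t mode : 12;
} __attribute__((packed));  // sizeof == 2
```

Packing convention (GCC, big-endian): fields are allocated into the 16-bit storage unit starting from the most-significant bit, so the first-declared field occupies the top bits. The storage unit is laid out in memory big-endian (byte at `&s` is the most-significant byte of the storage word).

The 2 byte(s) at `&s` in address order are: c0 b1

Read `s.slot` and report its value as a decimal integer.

[0]=0xc0 [1]=0xb1 (big-endian) → word 0xc0b1
slot:4 @ bit 12 → (0xc0b1>>12)&0xf = 0xc  ←
mode:12 @ bit 0 → (0xc0b1>>0)&0xfff = 0xb1

12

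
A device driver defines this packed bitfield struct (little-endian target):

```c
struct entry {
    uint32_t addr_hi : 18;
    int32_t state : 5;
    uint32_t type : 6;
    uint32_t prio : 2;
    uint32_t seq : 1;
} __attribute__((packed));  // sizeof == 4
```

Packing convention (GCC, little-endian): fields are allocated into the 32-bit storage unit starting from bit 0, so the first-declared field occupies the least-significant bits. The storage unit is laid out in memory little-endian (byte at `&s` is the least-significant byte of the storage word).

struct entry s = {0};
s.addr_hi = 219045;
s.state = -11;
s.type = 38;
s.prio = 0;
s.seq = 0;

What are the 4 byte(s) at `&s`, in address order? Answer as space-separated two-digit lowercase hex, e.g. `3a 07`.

addr_hi (18b) val=219045 bits=0x357a5 at bit 0: 0x000357a5
state (5b) val=-11 bits=0x15 at bit 18: 0x005757a5
type (6b) val=38 bits=0x26 at bit 23: 0x135757a5
prio (2b) val=0 bits=0x0 at bit 29: 0x135757a5
seq (1b) val=0 bits=0x0 at bit 31: 0x135757a5
word = 0x135757a5 → little-endian bytes:
  [0]=0xa5  [1]=0x57  [2]=0x57  [3]=0x13

a5 57 57 13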